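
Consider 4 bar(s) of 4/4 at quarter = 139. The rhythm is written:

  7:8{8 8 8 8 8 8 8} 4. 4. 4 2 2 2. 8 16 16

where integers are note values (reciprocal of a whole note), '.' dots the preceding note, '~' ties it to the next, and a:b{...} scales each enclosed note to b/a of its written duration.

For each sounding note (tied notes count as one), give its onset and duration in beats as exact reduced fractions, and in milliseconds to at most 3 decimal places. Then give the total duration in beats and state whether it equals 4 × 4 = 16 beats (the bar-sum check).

1) 0.0ms=0b +246.66ms=4/7b
2) 246.66ms=4/7b +246.66ms=4/7b
3) 493.32ms=8/7b +246.66ms=4/7b
4) 739.979ms=12/7b +246.66ms=4/7b
5) 986.639ms=16/7b +246.66ms=4/7b
6) 1233.299ms=20/7b +246.66ms=4/7b
7) 1479.959ms=24/7b +246.66ms=4/7b
8) 1726.619ms=4b +647.482ms=3/2b
9) 2374.101ms=11/2b +647.482ms=3/2b
10) 3021.583ms=7b +431.655ms=1b
11) 3453.237ms=8b +863.309ms=2b
12) 4316.547ms=10b +863.309ms=2b
13) 5179.856ms=12b +1294.964ms=3b
14) 6474.82ms=15b +215.827ms=1/2b
15) 6690.647ms=31/2b +107.914ms=1/4b
16) 6798.561ms=63/4b +107.914ms=1/4b
Σ=16b of 16 (139bpm 4/4) — PASS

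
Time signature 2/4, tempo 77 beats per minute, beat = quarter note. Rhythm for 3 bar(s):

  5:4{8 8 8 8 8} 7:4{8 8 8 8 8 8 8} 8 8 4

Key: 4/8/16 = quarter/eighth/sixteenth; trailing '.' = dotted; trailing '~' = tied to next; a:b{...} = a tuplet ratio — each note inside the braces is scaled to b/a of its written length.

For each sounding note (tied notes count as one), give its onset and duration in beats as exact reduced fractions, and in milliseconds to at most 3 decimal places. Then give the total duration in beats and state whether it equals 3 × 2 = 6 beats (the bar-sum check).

1) 0.0ms=0b +311.688ms=2/5b
2) 311.688ms=2/5b +311.688ms=2/5b
3) 623.377ms=4/5b +311.688ms=2/5b
4) 935.065ms=6/5b +311.688ms=2/5b
5) 1246.753ms=8/5b +311.688ms=2/5b
6) 1558.442ms=2b +222.635ms=2/7b
7) 1781.076ms=16/7b +222.635ms=2/7b
8) 2003.711ms=18/7b +222.635ms=2/7b
9) 2226.345ms=20/7b +222.635ms=2/7b
10) 2448.98ms=22/7b +222.635ms=2/7b
11) 2671.614ms=24/7b +222.635ms=2/7b
12) 2894.249ms=26/7b +222.635ms=2/7b
13) 3116.883ms=4b +389.61ms=1/2b
14) 3506.494ms=9/2b +389.61ms=1/2b
15) 3896.104ms=5b +779.221ms=1b
Σ=6b of 6 (77bpm 2/4) — PASS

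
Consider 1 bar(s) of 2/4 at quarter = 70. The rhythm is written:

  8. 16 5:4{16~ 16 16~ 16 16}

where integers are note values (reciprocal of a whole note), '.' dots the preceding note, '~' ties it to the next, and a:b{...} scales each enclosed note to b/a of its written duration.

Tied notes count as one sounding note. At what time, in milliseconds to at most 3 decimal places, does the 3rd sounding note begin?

1. 0.0ms @ 0 + 642.857ms (3/4)
2. 642.857ms @ 3/4 + 214.286ms (1/4)
3. 857.143ms @ 1 + 342.857ms (2/5)
4. 1200.0ms @ 7/5 + 342.857ms (2/5)
5. 1542.857ms @ 9/5 + 171.429ms (1/5)

note 3 onset = 1b = 857.143ms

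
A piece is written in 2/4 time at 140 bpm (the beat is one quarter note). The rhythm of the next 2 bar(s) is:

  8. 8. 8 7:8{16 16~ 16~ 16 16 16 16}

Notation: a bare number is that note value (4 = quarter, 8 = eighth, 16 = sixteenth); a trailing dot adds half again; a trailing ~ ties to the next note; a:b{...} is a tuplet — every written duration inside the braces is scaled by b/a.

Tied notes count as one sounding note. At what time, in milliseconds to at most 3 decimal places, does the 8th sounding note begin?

note 8 onset = 26/7b = 1591.837ms

1. 0.0ms @ 0 + 321.429ms (3/4)
2. 321.429ms @ 3/4 + 321.429ms (3/4)
3. 642.857ms @ 3/2 + 214.286ms (1/2)
4. 857.143ms @ 2 + 122.449ms (2/7)
5. 979.592ms @ 16/7 + 367.347ms (6/7)
6. 1346.939ms @ 22/7 + 122.449ms (2/7)
7. 1469.388ms @ 24/7 + 122.449ms (2/7)
8. 1591.837ms @ 26/7 + 122.449ms (2/7)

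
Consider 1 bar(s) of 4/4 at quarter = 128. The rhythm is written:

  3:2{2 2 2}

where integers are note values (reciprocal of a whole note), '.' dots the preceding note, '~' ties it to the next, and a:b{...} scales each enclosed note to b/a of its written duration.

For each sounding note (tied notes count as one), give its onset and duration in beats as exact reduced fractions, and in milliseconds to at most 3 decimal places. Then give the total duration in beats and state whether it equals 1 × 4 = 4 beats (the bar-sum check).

1) 0.0ms=0b +625.0ms=4/3b
2) 625.0ms=4/3b +625.0ms=4/3b
3) 1250.0ms=8/3b +625.0ms=4/3b
Σ=4b of 4 (128bpm 4/4) — PASS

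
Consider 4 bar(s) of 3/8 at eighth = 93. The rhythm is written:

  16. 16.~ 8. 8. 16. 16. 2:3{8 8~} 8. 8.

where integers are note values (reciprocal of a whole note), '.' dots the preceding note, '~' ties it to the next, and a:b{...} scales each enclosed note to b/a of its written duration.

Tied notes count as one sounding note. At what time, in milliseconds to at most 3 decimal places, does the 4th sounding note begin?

1. 0.0ms @ 0 + 483.871ms (3/4)
2. 483.871ms @ 3/4 + 1451.613ms (9/4)
3. 1935.484ms @ 3 + 967.742ms (3/2)
4. 2903.226ms @ 9/2 + 483.871ms (3/4)
5. 3387.097ms @ 21/4 + 483.871ms (3/4)
6. 3870.968ms @ 6 + 967.742ms (3/2)
7. 4838.71ms @ 15/2 + 1935.484ms (3)
8. 6774.194ms @ 21/2 + 967.742ms (3/2)

note 4 onset = 9/2b = 2903.226ms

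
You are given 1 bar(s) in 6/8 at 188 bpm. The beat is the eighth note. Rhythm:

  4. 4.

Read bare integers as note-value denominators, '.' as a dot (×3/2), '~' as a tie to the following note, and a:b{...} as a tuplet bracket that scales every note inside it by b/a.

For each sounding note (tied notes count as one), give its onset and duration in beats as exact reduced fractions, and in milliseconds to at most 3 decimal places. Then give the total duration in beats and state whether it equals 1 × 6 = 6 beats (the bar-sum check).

1) 0.0ms=0b +957.447ms=3b
2) 957.447ms=3b +957.447ms=3b
Σ=6b of 6 (188bpm 6/8) — PASS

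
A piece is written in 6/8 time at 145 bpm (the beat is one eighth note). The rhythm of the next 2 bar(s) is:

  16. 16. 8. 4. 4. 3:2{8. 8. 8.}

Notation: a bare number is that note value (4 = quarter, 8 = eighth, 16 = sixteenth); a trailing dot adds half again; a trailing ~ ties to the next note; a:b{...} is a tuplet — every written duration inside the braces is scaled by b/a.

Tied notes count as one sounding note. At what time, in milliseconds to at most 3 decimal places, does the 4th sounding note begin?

1. 0.0ms @ 0 + 310.345ms (3/4)
2. 310.345ms @ 3/4 + 310.345ms (3/4)
3. 620.69ms @ 3/2 + 620.69ms (3/2)
4. 1241.379ms @ 3 + 1241.379ms (3)
5. 2482.759ms @ 6 + 1241.379ms (3)
6. 3724.138ms @ 9 + 413.793ms (1)
7. 4137.931ms @ 10 + 413.793ms (1)
8. 4551.724ms @ 11 + 413.793ms (1)

note 4 onset = 3b = 1241.379ms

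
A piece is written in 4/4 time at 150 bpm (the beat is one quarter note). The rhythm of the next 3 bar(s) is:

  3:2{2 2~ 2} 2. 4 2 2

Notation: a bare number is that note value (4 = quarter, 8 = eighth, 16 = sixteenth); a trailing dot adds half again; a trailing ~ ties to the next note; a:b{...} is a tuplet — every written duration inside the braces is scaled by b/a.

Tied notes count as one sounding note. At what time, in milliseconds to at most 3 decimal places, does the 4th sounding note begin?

note 4 onset = 7b = 2800.0ms

1. 0.0ms @ 0 + 533.333ms (4/3)
2. 533.333ms @ 4/3 + 1066.667ms (8/3)
3. 1600.0ms @ 4 + 1200.0ms (3)
4. 2800.0ms @ 7 + 400.0ms (1)
5. 3200.0ms @ 8 + 800.0ms (2)
6. 4000.0ms @ 10 + 800.0ms (2)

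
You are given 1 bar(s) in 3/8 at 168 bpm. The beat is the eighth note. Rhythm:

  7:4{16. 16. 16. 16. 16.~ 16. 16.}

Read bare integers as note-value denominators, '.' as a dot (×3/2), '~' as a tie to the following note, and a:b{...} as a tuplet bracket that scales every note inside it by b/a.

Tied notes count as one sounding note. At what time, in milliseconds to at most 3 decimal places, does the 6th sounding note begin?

note 6 onset = 18/7b = 918.367ms

1. 0.0ms @ 0 + 153.061ms (3/7)
2. 153.061ms @ 3/7 + 153.061ms (3/7)
3. 306.122ms @ 6/7 + 153.061ms (3/7)
4. 459.184ms @ 9/7 + 153.061ms (3/7)
5. 612.245ms @ 12/7 + 306.122ms (6/7)
6. 918.367ms @ 18/7 + 153.061ms (3/7)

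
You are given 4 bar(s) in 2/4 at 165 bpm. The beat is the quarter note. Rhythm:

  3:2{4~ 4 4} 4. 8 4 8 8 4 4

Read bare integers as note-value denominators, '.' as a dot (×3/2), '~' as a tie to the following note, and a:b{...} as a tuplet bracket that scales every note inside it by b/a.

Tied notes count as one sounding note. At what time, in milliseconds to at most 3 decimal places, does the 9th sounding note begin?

note 9 onset = 7b = 2545.455ms

1. 0.0ms @ 0 + 484.848ms (4/3)
2. 484.848ms @ 4/3 + 242.424ms (2/3)
3. 727.273ms @ 2 + 545.455ms (3/2)
4. 1272.727ms @ 7/2 + 181.818ms (1/2)
5. 1454.545ms @ 4 + 363.636ms (1)
6. 1818.182ms @ 5 + 181.818ms (1/2)
7. 2000.0ms @ 11/2 + 181.818ms (1/2)
8. 2181.818ms @ 6 + 363.636ms (1)
9. 2545.455ms @ 7 + 363.636ms (1)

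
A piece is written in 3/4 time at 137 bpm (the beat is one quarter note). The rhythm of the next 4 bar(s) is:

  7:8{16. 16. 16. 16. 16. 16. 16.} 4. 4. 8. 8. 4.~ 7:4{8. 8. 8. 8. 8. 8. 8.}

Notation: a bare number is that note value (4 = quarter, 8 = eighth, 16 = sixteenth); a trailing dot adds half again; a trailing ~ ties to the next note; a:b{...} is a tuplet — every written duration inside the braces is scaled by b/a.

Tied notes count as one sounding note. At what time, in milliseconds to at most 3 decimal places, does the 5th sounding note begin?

note 5 onset = 12/7b = 750.782ms

1. 0.0ms @ 0 + 187.696ms (3/7)
2. 187.696ms @ 3/7 + 187.696ms (3/7)
3. 375.391ms @ 6/7 + 187.696ms (3/7)
4. 563.087ms @ 9/7 + 187.696ms (3/7)
5. 750.782ms @ 12/7 + 187.696ms (3/7)
6. 938.478ms @ 15/7 + 187.696ms (3/7)
7. 1126.173ms @ 18/7 + 187.696ms (3/7)
8. 1313.869ms @ 3 + 656.934ms (3/2)
9. 1970.803ms @ 9/2 + 656.934ms (3/2)
10. 2627.737ms @ 6 + 328.467ms (3/4)
11. 2956.204ms @ 27/4 + 328.467ms (3/4)
12. 3284.672ms @ 15/2 + 844.63ms (27/14)
13. 4129.301ms @ 66/7 + 187.696ms (3/7)
14. 4316.997ms @ 69/7 + 187.696ms (3/7)
15. 4504.692ms @ 72/7 + 187.696ms (3/7)
16. 4692.388ms @ 75/7 + 187.696ms (3/7)
17. 4880.083ms @ 78/7 + 187.696ms (3/7)
18. 5067.779ms @ 81/7 + 187.696ms (3/7)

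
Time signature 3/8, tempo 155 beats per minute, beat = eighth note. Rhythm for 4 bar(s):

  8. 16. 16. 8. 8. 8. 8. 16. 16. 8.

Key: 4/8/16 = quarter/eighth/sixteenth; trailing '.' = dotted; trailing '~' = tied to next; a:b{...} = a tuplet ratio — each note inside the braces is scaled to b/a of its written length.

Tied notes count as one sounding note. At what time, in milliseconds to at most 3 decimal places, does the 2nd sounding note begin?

1. 0.0ms @ 0 + 580.645ms (3/2)
2. 580.645ms @ 3/2 + 290.323ms (3/4)
3. 870.968ms @ 9/4 + 290.323ms (3/4)
4. 1161.29ms @ 3 + 580.645ms (3/2)
5. 1741.935ms @ 9/2 + 580.645ms (3/2)
6. 2322.581ms @ 6 + 580.645ms (3/2)
7. 2903.226ms @ 15/2 + 580.645ms (3/2)
8. 3483.871ms @ 9 + 290.323ms (3/4)
9. 3774.194ms @ 39/4 + 290.323ms (3/4)
10. 4064.516ms @ 21/2 + 580.645ms (3/2)

note 2 onset = 3/2b = 580.645ms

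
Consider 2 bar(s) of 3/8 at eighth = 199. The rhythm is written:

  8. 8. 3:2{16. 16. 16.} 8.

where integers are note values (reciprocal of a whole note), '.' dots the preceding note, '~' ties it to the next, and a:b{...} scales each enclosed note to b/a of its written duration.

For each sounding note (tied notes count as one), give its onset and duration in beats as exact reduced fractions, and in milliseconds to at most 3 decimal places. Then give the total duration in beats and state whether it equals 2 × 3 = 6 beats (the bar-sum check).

1) 0.0ms=0b +452.261ms=3/2b
2) 452.261ms=3/2b +452.261ms=3/2b
3) 904.523ms=3b +150.754ms=1/2b
4) 1055.276ms=7/2b +150.754ms=1/2b
5) 1206.03ms=4b +150.754ms=1/2b
6) 1356.784ms=9/2b +452.261ms=3/2b
Σ=6b of 6 (199bpm 3/8) — PASS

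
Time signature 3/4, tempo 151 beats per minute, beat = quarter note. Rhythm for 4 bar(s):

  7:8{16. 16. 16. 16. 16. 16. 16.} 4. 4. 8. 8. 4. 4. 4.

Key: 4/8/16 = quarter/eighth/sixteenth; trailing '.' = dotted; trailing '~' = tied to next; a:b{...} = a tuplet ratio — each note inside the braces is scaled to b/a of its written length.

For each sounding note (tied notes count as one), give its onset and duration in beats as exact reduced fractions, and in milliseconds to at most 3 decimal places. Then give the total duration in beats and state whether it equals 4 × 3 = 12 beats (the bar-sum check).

1) 0.0ms=0b +170.293ms=3/7b
2) 170.293ms=3/7b +170.293ms=3/7b
3) 340.587ms=6/7b +170.293ms=3/7b
4) 510.88ms=9/7b +170.293ms=3/7b
5) 681.173ms=12/7b +170.293ms=3/7b
6) 851.466ms=15/7b +170.293ms=3/7b
7) 1021.76ms=18/7b +170.293ms=3/7b
8) 1192.053ms=3b +596.026ms=3/2b
9) 1788.079ms=9/2b +596.026ms=3/2b
10) 2384.106ms=6b +298.013ms=3/4b
11) 2682.119ms=27/4b +298.013ms=3/4b
12) 2980.132ms=15/2b +596.026ms=3/2b
13) 3576.159ms=9b +596.026ms=3/2b
14) 4172.185ms=21/2b +596.026ms=3/2b
Σ=12b of 12 (151bpm 3/4) — PASS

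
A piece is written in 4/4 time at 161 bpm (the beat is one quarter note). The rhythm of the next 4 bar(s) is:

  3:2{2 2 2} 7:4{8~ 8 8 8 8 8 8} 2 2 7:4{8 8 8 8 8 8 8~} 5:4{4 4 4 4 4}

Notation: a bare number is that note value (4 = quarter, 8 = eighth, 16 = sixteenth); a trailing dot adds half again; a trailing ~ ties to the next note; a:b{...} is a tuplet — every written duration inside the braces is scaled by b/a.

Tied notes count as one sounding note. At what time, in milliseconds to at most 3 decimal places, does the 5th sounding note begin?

1. 0.0ms @ 0 + 496.894ms (4/3)
2. 496.894ms @ 4/3 + 496.894ms (4/3)
3. 993.789ms @ 8/3 + 496.894ms (4/3)
4. 1490.683ms @ 4 + 212.955ms (4/7)
5. 1703.638ms @ 32/7 + 106.477ms (2/7)
6. 1810.115ms @ 34/7 + 106.477ms (2/7)
7. 1916.593ms @ 36/7 + 106.477ms (2/7)
8. 2023.07ms @ 38/7 + 106.477ms (2/7)
9. 2129.547ms @ 40/7 + 106.477ms (2/7)
10. 2236.025ms @ 6 + 745.342ms (2)
11. 2981.366ms @ 8 + 745.342ms (2)
12. 3726.708ms @ 10 + 106.477ms (2/7)
13. 3833.185ms @ 72/7 + 106.477ms (2/7)
14. 3939.663ms @ 74/7 + 106.477ms (2/7)
15. 4046.14ms @ 76/7 + 106.477ms (2/7)
16. 4152.618ms @ 78/7 + 106.477ms (2/7)
17. 4259.095ms @ 80/7 + 106.477ms (2/7)
18. 4365.572ms @ 82/7 + 404.614ms (38/35)
19. 4770.186ms @ 64/5 + 298.137ms (4/5)
20. 5068.323ms @ 68/5 + 298.137ms (4/5)
21. 5366.46ms @ 72/5 + 298.137ms (4/5)
22. 5664.596ms @ 76/5 + 298.137ms (4/5)

note 5 onset = 32/7b = 1703.638ms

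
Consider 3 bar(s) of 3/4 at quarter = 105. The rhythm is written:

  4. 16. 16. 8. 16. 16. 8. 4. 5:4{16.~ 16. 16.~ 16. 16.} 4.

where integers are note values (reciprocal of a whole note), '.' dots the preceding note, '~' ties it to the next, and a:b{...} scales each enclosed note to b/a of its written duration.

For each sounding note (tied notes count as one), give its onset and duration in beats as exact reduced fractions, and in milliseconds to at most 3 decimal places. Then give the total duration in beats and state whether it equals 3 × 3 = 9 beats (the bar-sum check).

1) 0.0ms=0b +857.143ms=3/2b
2) 857.143ms=3/2b +214.286ms=3/8b
3) 1071.429ms=15/8b +214.286ms=3/8b
4) 1285.714ms=9/4b +428.571ms=3/4b
5) 1714.286ms=3b +214.286ms=3/8b
6) 1928.571ms=27/8b +214.286ms=3/8b
7) 2142.857ms=15/4b +428.571ms=3/4b
8) 2571.429ms=9/2b +857.143ms=3/2b
9) 3428.571ms=6b +342.857ms=3/5b
10) 3771.429ms=33/5b +342.857ms=3/5b
11) 4114.286ms=36/5b +171.429ms=3/10b
12) 4285.714ms=15/2b +857.143ms=3/2b
Σ=9b of 9 (105bpm 3/4) — PASS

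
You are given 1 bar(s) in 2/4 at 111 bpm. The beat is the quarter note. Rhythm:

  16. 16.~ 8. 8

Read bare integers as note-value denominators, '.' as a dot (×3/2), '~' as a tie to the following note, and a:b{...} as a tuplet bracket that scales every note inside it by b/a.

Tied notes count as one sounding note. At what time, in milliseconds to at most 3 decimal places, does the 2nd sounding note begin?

1. 0.0ms @ 0 + 202.703ms (3/8)
2. 202.703ms @ 3/8 + 608.108ms (9/8)
3. 810.811ms @ 3/2 + 270.27ms (1/2)

note 2 onset = 3/8b = 202.703ms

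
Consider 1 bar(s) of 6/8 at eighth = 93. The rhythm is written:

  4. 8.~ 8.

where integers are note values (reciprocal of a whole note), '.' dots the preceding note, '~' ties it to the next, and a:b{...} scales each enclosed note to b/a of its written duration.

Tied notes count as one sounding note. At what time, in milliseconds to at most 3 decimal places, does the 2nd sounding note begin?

note 2 onset = 3b = 1935.484ms

1. 0.0ms @ 0 + 1935.484ms (3)
2. 1935.484ms @ 3 + 1935.484ms (3)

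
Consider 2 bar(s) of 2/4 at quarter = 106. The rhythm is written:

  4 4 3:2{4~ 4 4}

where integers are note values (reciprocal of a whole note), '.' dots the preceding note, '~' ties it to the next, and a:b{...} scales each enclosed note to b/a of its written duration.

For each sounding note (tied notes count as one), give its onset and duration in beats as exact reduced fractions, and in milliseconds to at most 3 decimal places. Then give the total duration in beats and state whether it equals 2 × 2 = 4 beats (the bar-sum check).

1) 0.0ms=0b +566.038ms=1b
2) 566.038ms=1b +566.038ms=1b
3) 1132.075ms=2b +754.717ms=4/3b
4) 1886.792ms=10/3b +377.358ms=2/3b
Σ=4b of 4 (106bpm 2/4) — PASS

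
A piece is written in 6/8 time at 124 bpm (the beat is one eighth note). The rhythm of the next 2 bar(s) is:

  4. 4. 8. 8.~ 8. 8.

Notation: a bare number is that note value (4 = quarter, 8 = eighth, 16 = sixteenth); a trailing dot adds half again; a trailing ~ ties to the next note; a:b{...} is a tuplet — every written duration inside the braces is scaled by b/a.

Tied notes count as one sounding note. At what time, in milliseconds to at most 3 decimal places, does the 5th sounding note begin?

note 5 onset = 21/2b = 5080.645ms

1. 0.0ms @ 0 + 1451.613ms (3)
2. 1451.613ms @ 3 + 1451.613ms (3)
3. 2903.226ms @ 6 + 725.806ms (3/2)
4. 3629.032ms @ 15/2 + 1451.613ms (3)
5. 5080.645ms @ 21/2 + 725.806ms (3/2)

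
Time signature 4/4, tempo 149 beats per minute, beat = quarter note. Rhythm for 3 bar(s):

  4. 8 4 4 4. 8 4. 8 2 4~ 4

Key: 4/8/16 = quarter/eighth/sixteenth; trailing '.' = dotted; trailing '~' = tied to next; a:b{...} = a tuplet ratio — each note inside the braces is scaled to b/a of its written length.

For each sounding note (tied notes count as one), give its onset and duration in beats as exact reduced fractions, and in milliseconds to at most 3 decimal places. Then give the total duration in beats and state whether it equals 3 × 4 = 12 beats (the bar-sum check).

1) 0.0ms=0b +604.027ms=3/2b
2) 604.027ms=3/2b +201.342ms=1/2b
3) 805.369ms=2b +402.685ms=1b
4) 1208.054ms=3b +402.685ms=1b
5) 1610.738ms=4b +604.027ms=3/2b
6) 2214.765ms=11/2b +201.342ms=1/2b
7) 2416.107ms=6b +604.027ms=3/2b
8) 3020.134ms=15/2b +201.342ms=1/2b
9) 3221.477ms=8b +805.369ms=2b
10) 4026.846ms=10b +805.369ms=2b
Σ=12b of 12 (149bpm 4/4) — PASS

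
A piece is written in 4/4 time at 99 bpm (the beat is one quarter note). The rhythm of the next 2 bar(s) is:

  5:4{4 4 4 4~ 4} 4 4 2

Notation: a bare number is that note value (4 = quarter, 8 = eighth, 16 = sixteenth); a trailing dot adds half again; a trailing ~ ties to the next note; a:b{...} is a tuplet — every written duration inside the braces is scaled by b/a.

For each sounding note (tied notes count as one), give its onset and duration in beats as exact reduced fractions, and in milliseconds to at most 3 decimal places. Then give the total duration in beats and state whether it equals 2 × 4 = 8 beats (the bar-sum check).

1) 0.0ms=0b +484.848ms=4/5b
2) 484.848ms=4/5b +484.848ms=4/5b
3) 969.697ms=8/5b +484.848ms=4/5b
4) 1454.545ms=12/5b +969.697ms=8/5b
5) 2424.242ms=4b +606.061ms=1b
6) 3030.303ms=5b +606.061ms=1b
7) 3636.364ms=6b +1212.121ms=2b
Σ=8b of 8 (99bpm 4/4) — PASS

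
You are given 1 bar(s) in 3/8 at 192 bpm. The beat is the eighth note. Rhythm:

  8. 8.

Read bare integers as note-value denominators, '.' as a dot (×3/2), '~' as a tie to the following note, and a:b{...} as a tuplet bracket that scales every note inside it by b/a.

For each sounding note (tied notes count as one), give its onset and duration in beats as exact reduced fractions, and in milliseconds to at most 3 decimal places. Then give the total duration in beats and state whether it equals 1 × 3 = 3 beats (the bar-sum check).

1) 0.0ms=0b +468.75ms=3/2b
2) 468.75ms=3/2b +468.75ms=3/2b
Σ=3b of 3 (192bpm 3/8) — PASS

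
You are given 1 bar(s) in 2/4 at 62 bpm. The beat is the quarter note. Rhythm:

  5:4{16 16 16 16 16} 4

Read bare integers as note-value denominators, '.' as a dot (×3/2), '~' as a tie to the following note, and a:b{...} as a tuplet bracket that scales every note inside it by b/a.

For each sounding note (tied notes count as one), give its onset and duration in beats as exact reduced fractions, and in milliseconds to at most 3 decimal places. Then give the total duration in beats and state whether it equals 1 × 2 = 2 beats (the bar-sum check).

1) 0.0ms=0b +193.548ms=1/5b
2) 193.548ms=1/5b +193.548ms=1/5b
3) 387.097ms=2/5b +193.548ms=1/5b
4) 580.645ms=3/5b +193.548ms=1/5b
5) 774.194ms=4/5b +193.548ms=1/5b
6) 967.742ms=1b +967.742ms=1b
Σ=2b of 2 (62bpm 2/4) — PASS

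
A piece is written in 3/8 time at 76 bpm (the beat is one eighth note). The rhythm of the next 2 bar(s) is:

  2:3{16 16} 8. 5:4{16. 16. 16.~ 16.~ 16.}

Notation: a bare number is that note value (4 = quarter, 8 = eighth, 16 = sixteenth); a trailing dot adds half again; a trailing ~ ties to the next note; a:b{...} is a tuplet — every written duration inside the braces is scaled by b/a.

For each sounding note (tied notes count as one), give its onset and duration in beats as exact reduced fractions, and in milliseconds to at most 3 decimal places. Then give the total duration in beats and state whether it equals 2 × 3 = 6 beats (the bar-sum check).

1) 0.0ms=0b +592.105ms=3/4b
2) 592.105ms=3/4b +592.105ms=3/4b
3) 1184.211ms=3/2b +1184.211ms=3/2b
4) 2368.421ms=3b +473.684ms=3/5b
5) 2842.105ms=18/5b +473.684ms=3/5b
6) 3315.789ms=21/5b +1421.053ms=9/5b
Σ=6b of 6 (76bpm 3/8) — PASS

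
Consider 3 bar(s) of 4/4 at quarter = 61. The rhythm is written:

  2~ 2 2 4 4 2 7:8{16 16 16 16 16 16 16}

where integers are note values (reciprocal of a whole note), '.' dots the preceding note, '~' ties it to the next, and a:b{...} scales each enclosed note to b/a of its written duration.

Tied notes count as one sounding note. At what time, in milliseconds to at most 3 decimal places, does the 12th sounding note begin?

note 12 onset = 82/7b = 11522.248ms

1. 0.0ms @ 0 + 3934.426ms (4)
2. 3934.426ms @ 4 + 1967.213ms (2)
3. 5901.639ms @ 6 + 983.607ms (1)
4. 6885.246ms @ 7 + 983.607ms (1)
5. 7868.852ms @ 8 + 1967.213ms (2)
6. 9836.066ms @ 10 + 281.03ms (2/7)
7. 10117.096ms @ 72/7 + 281.03ms (2/7)
8. 10398.126ms @ 74/7 + 281.03ms (2/7)
9. 10679.157ms @ 76/7 + 281.03ms (2/7)
10. 10960.187ms @ 78/7 + 281.03ms (2/7)
11. 11241.218ms @ 80/7 + 281.03ms (2/7)
12. 11522.248ms @ 82/7 + 281.03ms (2/7)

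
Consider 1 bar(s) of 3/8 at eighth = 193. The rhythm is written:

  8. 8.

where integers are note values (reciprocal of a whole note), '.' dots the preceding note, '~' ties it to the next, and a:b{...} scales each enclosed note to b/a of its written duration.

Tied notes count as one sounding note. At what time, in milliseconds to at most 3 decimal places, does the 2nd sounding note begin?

1. 0.0ms @ 0 + 466.321ms (3/2)
2. 466.321ms @ 3/2 + 466.321ms (3/2)

note 2 onset = 3/2b = 466.321ms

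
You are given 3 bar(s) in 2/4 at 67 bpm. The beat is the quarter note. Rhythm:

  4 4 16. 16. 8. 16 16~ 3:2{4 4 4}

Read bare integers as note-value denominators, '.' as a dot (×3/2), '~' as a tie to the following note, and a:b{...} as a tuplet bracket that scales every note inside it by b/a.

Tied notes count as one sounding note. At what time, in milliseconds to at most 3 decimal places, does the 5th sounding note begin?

1. 0.0ms @ 0 + 895.522ms (1)
2. 895.522ms @ 1 + 895.522ms (1)
3. 1791.045ms @ 2 + 335.821ms (3/8)
4. 2126.866ms @ 19/8 + 335.821ms (3/8)
5. 2462.687ms @ 11/4 + 671.642ms (3/4)
6. 3134.328ms @ 7/2 + 223.881ms (1/4)
7. 3358.209ms @ 15/4 + 820.896ms (11/12)
8. 4179.104ms @ 14/3 + 597.015ms (2/3)
9. 4776.119ms @ 16/3 + 597.015ms (2/3)

note 5 onset = 11/4b = 2462.687ms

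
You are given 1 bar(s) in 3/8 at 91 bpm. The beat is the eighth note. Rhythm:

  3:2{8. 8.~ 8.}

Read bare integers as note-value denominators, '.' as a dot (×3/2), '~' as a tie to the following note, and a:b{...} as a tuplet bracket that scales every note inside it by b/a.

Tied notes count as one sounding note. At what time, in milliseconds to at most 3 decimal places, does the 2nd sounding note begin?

note 2 onset = 1b = 659.341ms

1. 0.0ms @ 0 + 659.341ms (1)
2. 659.341ms @ 1 + 1318.681ms (2)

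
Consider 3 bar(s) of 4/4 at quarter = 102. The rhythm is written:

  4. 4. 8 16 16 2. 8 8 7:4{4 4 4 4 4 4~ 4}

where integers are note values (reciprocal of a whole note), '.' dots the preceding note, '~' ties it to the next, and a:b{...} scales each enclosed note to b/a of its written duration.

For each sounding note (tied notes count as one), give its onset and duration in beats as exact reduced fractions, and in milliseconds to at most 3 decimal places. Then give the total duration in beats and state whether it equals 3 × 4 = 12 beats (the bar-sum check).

1) 0.0ms=0b +882.353ms=3/2b
2) 882.353ms=3/2b +882.353ms=3/2b
3) 1764.706ms=3b +294.118ms=1/2b
4) 2058.824ms=7/2b +147.059ms=1/4b
5) 2205.882ms=15/4b +147.059ms=1/4b
6) 2352.941ms=4b +1764.706ms=3b
7) 4117.647ms=7b +294.118ms=1/2b
8) 4411.765ms=15/2b +294.118ms=1/2b
9) 4705.882ms=8b +336.134ms=4/7b
10) 5042.017ms=60/7b +336.134ms=4/7b
11) 5378.151ms=64/7b +336.134ms=4/7b
12) 5714.286ms=68/7b +336.134ms=4/7b
13) 6050.42ms=72/7b +336.134ms=4/7b
14) 6386.555ms=76/7b +672.269ms=8/7b
Σ=12b of 12 (102bpm 4/4) — PASS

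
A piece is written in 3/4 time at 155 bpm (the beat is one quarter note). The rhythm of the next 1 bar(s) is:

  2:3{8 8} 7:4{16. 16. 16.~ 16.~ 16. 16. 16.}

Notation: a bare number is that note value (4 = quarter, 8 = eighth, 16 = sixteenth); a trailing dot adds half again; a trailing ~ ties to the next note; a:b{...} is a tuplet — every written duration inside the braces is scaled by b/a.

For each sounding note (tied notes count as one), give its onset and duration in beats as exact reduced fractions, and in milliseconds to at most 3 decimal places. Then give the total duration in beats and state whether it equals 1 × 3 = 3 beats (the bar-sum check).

1) 0.0ms=0b +290.323ms=3/4b
2) 290.323ms=3/4b +290.323ms=3/4b
3) 580.645ms=3/2b +82.949ms=3/14b
4) 663.594ms=12/7b +82.949ms=3/14b
5) 746.544ms=27/14b +248.848ms=9/14b
6) 995.392ms=18/7b +82.949ms=3/14b
7) 1078.341ms=39/14b +82.949ms=3/14b
Σ=3b of 3 (155bpm 3/4) — PASS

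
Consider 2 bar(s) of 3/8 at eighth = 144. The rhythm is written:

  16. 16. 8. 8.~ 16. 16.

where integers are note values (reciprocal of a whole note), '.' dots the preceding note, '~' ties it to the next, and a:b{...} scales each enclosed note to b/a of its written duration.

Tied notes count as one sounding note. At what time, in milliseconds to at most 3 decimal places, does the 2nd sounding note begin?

note 2 onset = 3/4b = 312.5ms

1. 0.0ms @ 0 + 312.5ms (3/4)
2. 312.5ms @ 3/4 + 312.5ms (3/4)
3. 625.0ms @ 3/2 + 625.0ms (3/2)
4. 1250.0ms @ 3 + 937.5ms (9/4)
5. 2187.5ms @ 21/4 + 312.5ms (3/4)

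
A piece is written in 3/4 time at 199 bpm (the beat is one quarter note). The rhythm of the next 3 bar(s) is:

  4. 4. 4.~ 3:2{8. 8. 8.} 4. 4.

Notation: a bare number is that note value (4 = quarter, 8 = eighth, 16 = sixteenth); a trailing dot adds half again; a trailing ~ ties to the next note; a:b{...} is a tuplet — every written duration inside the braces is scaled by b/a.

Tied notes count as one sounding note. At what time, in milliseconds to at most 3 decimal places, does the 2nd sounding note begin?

note 2 onset = 3/2b = 452.261ms

1. 0.0ms @ 0 + 452.261ms (3/2)
2. 452.261ms @ 3/2 + 452.261ms (3/2)
3. 904.523ms @ 3 + 603.015ms (2)
4. 1507.538ms @ 5 + 150.754ms (1/2)
5. 1658.291ms @ 11/2 + 150.754ms (1/2)
6. 1809.045ms @ 6 + 452.261ms (3/2)
7. 2261.307ms @ 15/2 + 452.261ms (3/2)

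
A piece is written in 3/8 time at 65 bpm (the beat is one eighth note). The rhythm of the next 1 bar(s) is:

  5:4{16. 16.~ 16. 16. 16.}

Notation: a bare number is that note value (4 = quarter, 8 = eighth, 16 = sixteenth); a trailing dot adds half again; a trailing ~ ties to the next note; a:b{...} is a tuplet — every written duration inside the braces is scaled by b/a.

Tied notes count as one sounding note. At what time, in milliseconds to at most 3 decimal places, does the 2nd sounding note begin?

note 2 onset = 3/5b = 553.846ms

1. 0.0ms @ 0 + 553.846ms (3/5)
2. 553.846ms @ 3/5 + 1107.692ms (6/5)
3. 1661.538ms @ 9/5 + 553.846ms (3/5)
4. 2215.385ms @ 12/5 + 553.846ms (3/5)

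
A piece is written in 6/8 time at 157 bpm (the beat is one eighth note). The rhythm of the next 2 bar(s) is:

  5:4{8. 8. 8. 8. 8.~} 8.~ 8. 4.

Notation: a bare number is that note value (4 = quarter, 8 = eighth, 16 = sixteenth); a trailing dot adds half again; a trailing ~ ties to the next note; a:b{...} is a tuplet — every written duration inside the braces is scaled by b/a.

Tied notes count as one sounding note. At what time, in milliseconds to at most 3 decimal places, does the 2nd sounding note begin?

note 2 onset = 6/5b = 458.599ms

1. 0.0ms @ 0 + 458.599ms (6/5)
2. 458.599ms @ 6/5 + 458.599ms (6/5)
3. 917.197ms @ 12/5 + 458.599ms (6/5)
4. 1375.796ms @ 18/5 + 458.599ms (6/5)
5. 1834.395ms @ 24/5 + 1605.096ms (21/5)
6. 3439.49ms @ 9 + 1146.497ms (3)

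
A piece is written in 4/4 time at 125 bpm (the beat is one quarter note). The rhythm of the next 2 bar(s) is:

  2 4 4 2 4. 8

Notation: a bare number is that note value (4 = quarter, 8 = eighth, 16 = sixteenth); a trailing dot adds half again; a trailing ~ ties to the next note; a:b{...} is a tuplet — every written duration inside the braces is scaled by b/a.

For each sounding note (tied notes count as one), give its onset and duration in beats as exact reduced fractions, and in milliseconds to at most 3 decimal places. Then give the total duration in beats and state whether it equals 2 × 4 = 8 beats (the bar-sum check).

1) 0.0ms=0b +960.0ms=2b
2) 960.0ms=2b +480.0ms=1b
3) 1440.0ms=3b +480.0ms=1b
4) 1920.0ms=4b +960.0ms=2b
5) 2880.0ms=6b +720.0ms=3/2b
6) 3600.0ms=15/2b +240.0ms=1/2b
Σ=8b of 8 (125bpm 4/4) — PASS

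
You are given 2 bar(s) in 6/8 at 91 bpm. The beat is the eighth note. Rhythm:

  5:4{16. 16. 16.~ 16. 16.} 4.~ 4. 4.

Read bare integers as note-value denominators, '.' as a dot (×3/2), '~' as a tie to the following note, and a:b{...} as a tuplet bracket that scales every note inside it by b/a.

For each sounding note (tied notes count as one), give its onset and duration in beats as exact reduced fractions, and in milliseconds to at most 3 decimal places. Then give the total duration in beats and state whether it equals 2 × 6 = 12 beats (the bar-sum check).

1) 0.0ms=0b +395.604ms=3/5b
2) 395.604ms=3/5b +395.604ms=3/5b
3) 791.209ms=6/5b +791.209ms=6/5b
4) 1582.418ms=12/5b +395.604ms=3/5b
5) 1978.022ms=3b +3956.044ms=6b
6) 5934.066ms=9b +1978.022ms=3b
Σ=12b of 12 (91bpm 6/8) — PASS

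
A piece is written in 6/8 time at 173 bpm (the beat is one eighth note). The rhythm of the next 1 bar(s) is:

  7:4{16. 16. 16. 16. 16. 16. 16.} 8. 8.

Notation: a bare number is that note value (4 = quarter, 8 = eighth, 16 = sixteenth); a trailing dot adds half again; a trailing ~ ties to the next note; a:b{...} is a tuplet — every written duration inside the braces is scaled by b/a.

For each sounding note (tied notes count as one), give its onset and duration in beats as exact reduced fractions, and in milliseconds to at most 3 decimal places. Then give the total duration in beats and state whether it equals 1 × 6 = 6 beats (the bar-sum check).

1) 0.0ms=0b +148.637ms=3/7b
2) 148.637ms=3/7b +148.637ms=3/7b
3) 297.275ms=6/7b +148.637ms=3/7b
4) 445.912ms=9/7b +148.637ms=3/7b
5) 594.55ms=12/7b +148.637ms=3/7b
6) 743.187ms=15/7b +148.637ms=3/7b
7) 891.825ms=18/7b +148.637ms=3/7b
8) 1040.462ms=3b +520.231ms=3/2b
9) 1560.694ms=9/2b +520.231ms=3/2b
Σ=6b of 6 (173bpm 6/8) — PASS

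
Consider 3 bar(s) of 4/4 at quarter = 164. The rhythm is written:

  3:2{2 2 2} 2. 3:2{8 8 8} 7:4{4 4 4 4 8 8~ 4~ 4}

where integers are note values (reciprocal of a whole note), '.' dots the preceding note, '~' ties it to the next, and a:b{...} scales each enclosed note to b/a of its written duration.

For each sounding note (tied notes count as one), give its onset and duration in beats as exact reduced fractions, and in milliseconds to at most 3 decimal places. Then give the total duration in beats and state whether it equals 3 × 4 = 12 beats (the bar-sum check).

1) 0.0ms=0b +487.805ms=4/3b
2) 487.805ms=4/3b +487.805ms=4/3b
3) 975.61ms=8/3b +487.805ms=4/3b
4) 1463.415ms=4b +1097.561ms=3b
5) 2560.976ms=7b +121.951ms=1/3b
6) 2682.927ms=22/3b +121.951ms=1/3b
7) 2804.878ms=23/3b +121.951ms=1/3b
8) 2926.829ms=8b +209.059ms=4/7b
9) 3135.889ms=60/7b +209.059ms=4/7b
10) 3344.948ms=64/7b +209.059ms=4/7b
11) 3554.007ms=68/7b +209.059ms=4/7b
12) 3763.066ms=72/7b +104.53ms=2/7b
13) 3867.596ms=74/7b +522.648ms=10/7b
Σ=12b of 12 (164bpm 4/4) — PASS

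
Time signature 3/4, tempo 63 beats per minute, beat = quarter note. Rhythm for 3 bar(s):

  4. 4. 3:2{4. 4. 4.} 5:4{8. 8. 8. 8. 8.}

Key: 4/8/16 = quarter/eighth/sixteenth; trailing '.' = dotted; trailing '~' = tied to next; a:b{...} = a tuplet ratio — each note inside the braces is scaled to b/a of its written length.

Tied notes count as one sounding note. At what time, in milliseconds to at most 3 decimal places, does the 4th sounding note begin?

note 4 onset = 4b = 3809.524ms

1. 0.0ms @ 0 + 1428.571ms (3/2)
2. 1428.571ms @ 3/2 + 1428.571ms (3/2)
3. 2857.143ms @ 3 + 952.381ms (1)
4. 3809.524ms @ 4 + 952.381ms (1)
5. 4761.905ms @ 5 + 952.381ms (1)
6. 5714.286ms @ 6 + 571.429ms (3/5)
7. 6285.714ms @ 33/5 + 571.429ms (3/5)
8. 6857.143ms @ 36/5 + 571.429ms (3/5)
9. 7428.571ms @ 39/5 + 571.429ms (3/5)
10. 8000.0ms @ 42/5 + 571.429ms (3/5)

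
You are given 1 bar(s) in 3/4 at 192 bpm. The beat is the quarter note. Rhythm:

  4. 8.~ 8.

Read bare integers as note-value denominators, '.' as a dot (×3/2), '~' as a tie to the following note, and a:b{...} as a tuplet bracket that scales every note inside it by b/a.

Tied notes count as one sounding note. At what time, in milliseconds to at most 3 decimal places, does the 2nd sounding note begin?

note 2 onset = 3/2b = 468.75ms

1. 0.0ms @ 0 + 468.75ms (3/2)
2. 468.75ms @ 3/2 + 468.75ms (3/2)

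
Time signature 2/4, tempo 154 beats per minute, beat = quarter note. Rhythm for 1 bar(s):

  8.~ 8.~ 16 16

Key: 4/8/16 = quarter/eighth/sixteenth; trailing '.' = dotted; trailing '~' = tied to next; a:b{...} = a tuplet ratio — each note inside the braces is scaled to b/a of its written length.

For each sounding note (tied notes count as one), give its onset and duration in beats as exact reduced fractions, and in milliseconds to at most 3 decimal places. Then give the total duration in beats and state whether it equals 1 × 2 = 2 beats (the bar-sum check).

1) 0.0ms=0b +681.818ms=7/4b
2) 681.818ms=7/4b +97.403ms=1/4b
Σ=2b of 2 (154bpm 2/4) — PASS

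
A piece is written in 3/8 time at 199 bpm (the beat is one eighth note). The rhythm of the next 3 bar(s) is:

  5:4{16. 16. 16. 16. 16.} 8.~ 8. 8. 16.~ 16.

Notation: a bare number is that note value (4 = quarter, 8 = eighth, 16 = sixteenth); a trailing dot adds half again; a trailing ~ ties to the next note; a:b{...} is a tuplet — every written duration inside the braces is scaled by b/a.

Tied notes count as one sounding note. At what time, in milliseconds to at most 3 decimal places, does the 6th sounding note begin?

note 6 onset = 3b = 904.523ms

1. 0.0ms @ 0 + 180.905ms (3/5)
2. 180.905ms @ 3/5 + 180.905ms (3/5)
3. 361.809ms @ 6/5 + 180.905ms (3/5)
4. 542.714ms @ 9/5 + 180.905ms (3/5)
5. 723.618ms @ 12/5 + 180.905ms (3/5)
6. 904.523ms @ 3 + 904.523ms (3)
7. 1809.045ms @ 6 + 452.261ms (3/2)
8. 2261.307ms @ 15/2 + 452.261ms (3/2)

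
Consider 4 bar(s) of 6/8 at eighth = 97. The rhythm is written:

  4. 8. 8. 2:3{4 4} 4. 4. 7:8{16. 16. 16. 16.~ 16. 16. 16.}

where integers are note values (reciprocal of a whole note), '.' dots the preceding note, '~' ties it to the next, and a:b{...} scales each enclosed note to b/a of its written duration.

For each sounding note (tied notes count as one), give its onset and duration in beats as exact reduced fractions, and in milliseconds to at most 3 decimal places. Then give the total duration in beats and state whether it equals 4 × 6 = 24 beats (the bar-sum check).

1) 0.0ms=0b +1855.67ms=3b
2) 1855.67ms=3b +927.835ms=3/2b
3) 2783.505ms=9/2b +927.835ms=3/2b
4) 3711.34ms=6b +1855.67ms=3b
5) 5567.01ms=9b +1855.67ms=3b
6) 7422.68ms=12b +1855.67ms=3b
7) 9278.351ms=15b +1855.67ms=3b
8) 11134.021ms=18b +530.191ms=6/7b
9) 11664.212ms=132/7b +530.191ms=6/7b
10) 12194.404ms=138/7b +530.191ms=6/7b
11) 12724.595ms=144/7b +1060.383ms=12/7b
12) 13784.978ms=156/7b +530.191ms=6/7b
13) 14315.169ms=162/7b +530.191ms=6/7b
Σ=24b of 24 (97bpm 6/8) — PASS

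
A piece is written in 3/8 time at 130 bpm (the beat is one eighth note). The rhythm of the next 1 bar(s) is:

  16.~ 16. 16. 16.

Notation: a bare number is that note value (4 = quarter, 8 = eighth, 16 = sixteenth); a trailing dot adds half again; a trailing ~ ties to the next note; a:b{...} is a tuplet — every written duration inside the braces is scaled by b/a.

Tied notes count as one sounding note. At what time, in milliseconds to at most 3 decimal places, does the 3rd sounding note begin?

note 3 onset = 9/4b = 1038.462ms

1. 0.0ms @ 0 + 692.308ms (3/2)
2. 692.308ms @ 3/2 + 346.154ms (3/4)
3. 1038.462ms @ 9/4 + 346.154ms (3/4)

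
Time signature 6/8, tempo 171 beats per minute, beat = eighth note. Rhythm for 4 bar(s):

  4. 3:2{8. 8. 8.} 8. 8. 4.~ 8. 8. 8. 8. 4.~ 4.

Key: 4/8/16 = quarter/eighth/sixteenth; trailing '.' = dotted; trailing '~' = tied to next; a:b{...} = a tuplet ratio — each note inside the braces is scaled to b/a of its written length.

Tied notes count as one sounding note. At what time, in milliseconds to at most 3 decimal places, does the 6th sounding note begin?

note 6 onset = 15/2b = 2631.579ms

1. 0.0ms @ 0 + 1052.632ms (3)
2. 1052.632ms @ 3 + 350.877ms (1)
3. 1403.509ms @ 4 + 350.877ms (1)
4. 1754.386ms @ 5 + 350.877ms (1)
5. 2105.263ms @ 6 + 526.316ms (3/2)
6. 2631.579ms @ 15/2 + 526.316ms (3/2)
7. 3157.895ms @ 9 + 1578.947ms (9/2)
8. 4736.842ms @ 27/2 + 526.316ms (3/2)
9. 5263.158ms @ 15 + 526.316ms (3/2)
10. 5789.474ms @ 33/2 + 526.316ms (3/2)
11. 6315.789ms @ 18 + 2105.263ms (6)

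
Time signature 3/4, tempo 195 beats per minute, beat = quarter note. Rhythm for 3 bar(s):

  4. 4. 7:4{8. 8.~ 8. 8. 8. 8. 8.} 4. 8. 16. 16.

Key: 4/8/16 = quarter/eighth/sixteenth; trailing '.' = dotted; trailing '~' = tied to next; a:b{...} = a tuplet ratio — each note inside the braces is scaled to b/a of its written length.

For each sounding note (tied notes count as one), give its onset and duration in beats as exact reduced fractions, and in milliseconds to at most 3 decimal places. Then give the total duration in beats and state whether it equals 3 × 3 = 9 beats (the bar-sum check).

1) 0.0ms=0b +461.538ms=3/2b
2) 461.538ms=3/2b +461.538ms=3/2b
3) 923.077ms=3b +131.868ms=3/7b
4) 1054.945ms=24/7b +263.736ms=6/7b
5) 1318.681ms=30/7b +131.868ms=3/7b
6) 1450.549ms=33/7b +131.868ms=3/7b
7) 1582.418ms=36/7b +131.868ms=3/7b
8) 1714.286ms=39/7b +131.868ms=3/7b
9) 1846.154ms=6b +461.538ms=3/2b
10) 2307.692ms=15/2b +230.769ms=3/4b
11) 2538.462ms=33/4b +115.385ms=3/8b
12) 2653.846ms=69/8b +115.385ms=3/8b
Σ=9b of 9 (195bpm 3/4) — PASS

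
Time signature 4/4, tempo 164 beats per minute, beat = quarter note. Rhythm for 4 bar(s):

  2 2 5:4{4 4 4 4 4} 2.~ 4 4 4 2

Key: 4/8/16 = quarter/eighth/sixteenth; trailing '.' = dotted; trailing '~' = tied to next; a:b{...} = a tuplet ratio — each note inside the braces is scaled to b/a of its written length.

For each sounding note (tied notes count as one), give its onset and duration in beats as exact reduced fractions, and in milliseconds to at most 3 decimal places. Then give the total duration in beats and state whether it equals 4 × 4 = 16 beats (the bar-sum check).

1) 0.0ms=0b +731.707ms=2b
2) 731.707ms=2b +731.707ms=2b
3) 1463.415ms=4b +292.683ms=4/5b
4) 1756.098ms=24/5b +292.683ms=4/5b
5) 2048.78ms=28/5b +292.683ms=4/5b
6) 2341.463ms=32/5b +292.683ms=4/5b
7) 2634.146ms=36/5b +292.683ms=4/5b
8) 2926.829ms=8b +1463.415ms=4b
9) 4390.244ms=12b +365.854ms=1b
10) 4756.098ms=13b +365.854ms=1b
11) 5121.951ms=14b +731.707ms=2b
Σ=16b of 16 (164bpm 4/4) — PASS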